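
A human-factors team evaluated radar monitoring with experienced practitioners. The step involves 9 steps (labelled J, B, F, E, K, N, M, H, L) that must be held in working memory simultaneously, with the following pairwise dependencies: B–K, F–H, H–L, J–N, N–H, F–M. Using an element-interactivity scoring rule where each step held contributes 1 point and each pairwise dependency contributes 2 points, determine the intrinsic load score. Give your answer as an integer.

Count of steps held simultaneously: 9.
Count of pairwise dependencies listed: 6.
Element contribution: 9 × 1 = 9.
Interaction contribution: 6 × 2 = 12.
Intrinsic load = 9 + 12 = 21.

21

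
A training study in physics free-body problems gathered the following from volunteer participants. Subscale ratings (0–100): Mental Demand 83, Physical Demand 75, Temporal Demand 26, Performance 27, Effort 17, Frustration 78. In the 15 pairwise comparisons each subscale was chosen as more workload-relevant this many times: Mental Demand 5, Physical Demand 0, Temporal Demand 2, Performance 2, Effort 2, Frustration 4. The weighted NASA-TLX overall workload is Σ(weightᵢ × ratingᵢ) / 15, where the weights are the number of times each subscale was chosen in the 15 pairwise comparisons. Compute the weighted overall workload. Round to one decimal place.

57.8

The tallies are the weights (they sum to 15).
Weighted sum = 5·83 + 0·75 + 2·26 + 2·27 + 2·17 + 4·78
            = 415 + 0 + 52 + 54 + 34 + 312 = 867.
Overall workload = 867 / 15 = 57.8000 ≈ 57.8.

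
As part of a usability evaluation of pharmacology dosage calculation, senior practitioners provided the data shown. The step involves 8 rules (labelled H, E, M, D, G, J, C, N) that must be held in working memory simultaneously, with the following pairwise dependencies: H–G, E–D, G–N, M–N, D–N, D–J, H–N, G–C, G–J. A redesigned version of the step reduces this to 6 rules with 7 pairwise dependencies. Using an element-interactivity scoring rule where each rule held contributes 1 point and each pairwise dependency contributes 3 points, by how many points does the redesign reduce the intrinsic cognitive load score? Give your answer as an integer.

8

Original: 8 × 1 + 9 × 3 = 8 + 27 = 35.
Redesigned: 6 × 1 + 7 × 3 = 6 + 21 = 27.
Reduction = 35 − 27 = 8.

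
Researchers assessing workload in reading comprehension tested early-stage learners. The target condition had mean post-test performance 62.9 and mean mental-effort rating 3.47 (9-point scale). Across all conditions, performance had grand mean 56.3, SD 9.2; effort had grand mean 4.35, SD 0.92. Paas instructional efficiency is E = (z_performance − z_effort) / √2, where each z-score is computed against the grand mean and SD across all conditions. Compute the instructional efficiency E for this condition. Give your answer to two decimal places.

z_performance = (62.9 − 56.3) / 9.2 = 6.6000 / 9.2 = 0.7174.
z_effort = (3.47 − 4.35) / 0.92 = -0.8800 / 0.92 = -0.9565.
z_P − z_E = 0.7174 − (-0.9565) = 1.6739.
E = 1.6739 / √2 = 1.6739 / 1.41421 = 1.1836 ≈ 1.18.

1.18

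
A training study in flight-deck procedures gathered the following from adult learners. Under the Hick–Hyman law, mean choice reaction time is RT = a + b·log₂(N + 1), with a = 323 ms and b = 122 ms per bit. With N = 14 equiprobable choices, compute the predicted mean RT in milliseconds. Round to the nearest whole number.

log₂(14 + 1) = log₂(15) = 3.9069.
RT = 323 + 122 × 3.9069 = 323 + 476.6418 = 799.6418 ms.
≈ 800 ms.

800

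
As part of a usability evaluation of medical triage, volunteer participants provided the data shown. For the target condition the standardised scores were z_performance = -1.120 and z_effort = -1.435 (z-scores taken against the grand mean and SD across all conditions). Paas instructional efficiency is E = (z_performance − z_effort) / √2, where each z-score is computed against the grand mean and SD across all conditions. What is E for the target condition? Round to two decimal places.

z_P − z_E = -1.120 − (-1.435) = 0.3150.
E = 0.3150 / √2 = 0.3150 / 1.41421 = 0.2227 ≈ 0.22.

0.22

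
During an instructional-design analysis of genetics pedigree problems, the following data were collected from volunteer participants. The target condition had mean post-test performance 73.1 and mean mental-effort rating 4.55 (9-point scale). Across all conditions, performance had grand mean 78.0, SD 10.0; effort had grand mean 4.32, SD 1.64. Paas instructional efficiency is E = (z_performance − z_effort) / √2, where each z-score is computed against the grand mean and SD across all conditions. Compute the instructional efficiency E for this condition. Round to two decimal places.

z_performance = (73.1 − 78.0) / 10.0 = -4.9000 / 10.0 = -0.4900.
z_effort = (4.55 − 4.32) / 1.64 = 0.2300 / 1.64 = 0.1402.
z_P − z_E = -0.4900 − 0.1402 = -0.6302.
E = -0.6302 / √2 = -0.6302 / 1.41421 = -0.4456 ≈ -0.45.

-0.45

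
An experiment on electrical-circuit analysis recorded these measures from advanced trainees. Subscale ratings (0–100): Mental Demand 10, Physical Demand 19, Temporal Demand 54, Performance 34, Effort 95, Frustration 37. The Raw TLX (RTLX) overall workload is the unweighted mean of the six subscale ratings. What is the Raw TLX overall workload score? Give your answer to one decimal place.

Sum of ratings = 10 + 19 + 54 + 34 + 95 + 37 = 249.
RTLX = 249 / 6 = 41.5000 ≈ 41.5.

41.5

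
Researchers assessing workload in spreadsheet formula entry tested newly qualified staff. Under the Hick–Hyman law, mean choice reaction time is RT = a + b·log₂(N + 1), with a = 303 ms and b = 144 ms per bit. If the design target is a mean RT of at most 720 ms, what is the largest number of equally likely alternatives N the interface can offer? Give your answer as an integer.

6

Set 303 + 144·log₂(N + 1) ≤ 720.
log₂(N + 1) ≤ (720 − 303) / 144 = 2.8958.
N + 1 ≤ 2^2.8958 = 7.4426.
N ≤ 6.4426, so the largest integer N is 6.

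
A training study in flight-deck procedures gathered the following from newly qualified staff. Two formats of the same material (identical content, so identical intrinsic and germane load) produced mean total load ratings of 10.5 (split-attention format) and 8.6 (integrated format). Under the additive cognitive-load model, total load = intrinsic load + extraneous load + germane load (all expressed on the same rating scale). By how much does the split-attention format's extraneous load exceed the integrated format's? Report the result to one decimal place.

Intrinsic and germane load are equal across formats, so the difference in total load equals the difference in extraneous load.
Extraneous-load difference = 10.5 − 8.6 = 1.9.

1.9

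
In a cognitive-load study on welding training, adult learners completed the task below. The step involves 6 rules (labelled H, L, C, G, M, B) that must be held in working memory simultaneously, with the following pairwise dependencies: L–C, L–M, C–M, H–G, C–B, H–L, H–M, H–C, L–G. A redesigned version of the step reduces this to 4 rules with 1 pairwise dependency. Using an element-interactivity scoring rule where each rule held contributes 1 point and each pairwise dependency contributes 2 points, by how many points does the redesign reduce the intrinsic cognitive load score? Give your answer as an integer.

Original: 6 × 1 + 9 × 2 = 6 + 18 = 24.
Redesigned: 4 × 1 + 1 × 2 = 4 + 2 = 6.
Reduction = 24 − 6 = 18.

18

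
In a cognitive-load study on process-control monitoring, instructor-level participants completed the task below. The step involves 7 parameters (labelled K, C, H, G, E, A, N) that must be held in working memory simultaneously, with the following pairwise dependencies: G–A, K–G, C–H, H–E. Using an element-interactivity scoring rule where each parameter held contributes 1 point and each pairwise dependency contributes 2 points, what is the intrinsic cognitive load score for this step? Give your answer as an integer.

Count of parameters held simultaneously: 7.
Count of pairwise dependencies listed: 4.
Element contribution: 7 × 1 = 7.
Interaction contribution: 4 × 2 = 8.
Intrinsic load = 7 + 8 = 15.

15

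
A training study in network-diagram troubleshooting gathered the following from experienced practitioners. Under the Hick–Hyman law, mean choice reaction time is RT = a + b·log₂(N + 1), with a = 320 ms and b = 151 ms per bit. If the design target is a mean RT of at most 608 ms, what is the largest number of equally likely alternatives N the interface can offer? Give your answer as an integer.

2

Set 320 + 151·log₂(N + 1) ≤ 608.
log₂(N + 1) ≤ (608 − 320) / 151 = 1.9073.
N + 1 ≤ 2^1.9073 = 3.7511.
N ≤ 2.7511, so the largest integer N is 2.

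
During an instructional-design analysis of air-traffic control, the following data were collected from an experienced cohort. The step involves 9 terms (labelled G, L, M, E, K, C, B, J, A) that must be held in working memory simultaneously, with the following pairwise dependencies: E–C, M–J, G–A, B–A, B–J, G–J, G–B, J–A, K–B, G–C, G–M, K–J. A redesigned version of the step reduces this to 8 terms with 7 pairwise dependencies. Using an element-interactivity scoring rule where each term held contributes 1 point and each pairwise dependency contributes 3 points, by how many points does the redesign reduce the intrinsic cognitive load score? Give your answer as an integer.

Original: 9 × 1 + 12 × 3 = 9 + 36 = 45.
Redesigned: 8 × 1 + 7 × 3 = 8 + 21 = 29.
Reduction = 45 − 29 = 16.

16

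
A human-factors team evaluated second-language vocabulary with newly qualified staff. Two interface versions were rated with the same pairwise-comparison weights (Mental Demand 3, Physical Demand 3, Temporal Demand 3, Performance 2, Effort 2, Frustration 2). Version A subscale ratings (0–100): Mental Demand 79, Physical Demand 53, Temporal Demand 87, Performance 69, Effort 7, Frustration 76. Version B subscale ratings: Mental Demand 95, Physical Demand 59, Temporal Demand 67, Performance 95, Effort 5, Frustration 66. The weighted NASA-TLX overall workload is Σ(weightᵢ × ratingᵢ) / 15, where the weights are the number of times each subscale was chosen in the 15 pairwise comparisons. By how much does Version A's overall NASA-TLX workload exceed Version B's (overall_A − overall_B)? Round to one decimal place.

-2.3

Version A weighted sum = 3·79 + 3·53 + 3·87 + 2·69 + 2·7 + 2·76 = 237 + 159 + 261 + 138 + 14 + 152 = 961; overall_A = 961/15 = 64.0667.
Version B weighted sum = 3·95 + 3·59 + 3·67 + 2·95 + 2·5 + 2·66 = 285 + 177 + 201 + 190 + 10 + 132 = 995; overall_B = 995/15 = 66.3333.
Difference = 64.0667 − 66.3333 = -2.2666 ≈ -2.3.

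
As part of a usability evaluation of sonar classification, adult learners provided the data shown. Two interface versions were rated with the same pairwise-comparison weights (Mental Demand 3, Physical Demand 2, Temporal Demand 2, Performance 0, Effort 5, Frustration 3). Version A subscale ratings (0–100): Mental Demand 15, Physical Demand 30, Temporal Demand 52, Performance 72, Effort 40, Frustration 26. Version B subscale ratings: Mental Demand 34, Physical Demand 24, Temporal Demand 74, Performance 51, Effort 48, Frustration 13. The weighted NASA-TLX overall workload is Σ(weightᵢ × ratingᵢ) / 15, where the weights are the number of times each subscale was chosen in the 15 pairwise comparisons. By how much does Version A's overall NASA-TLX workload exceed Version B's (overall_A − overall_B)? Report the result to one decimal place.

Version A weighted sum = 3·15 + 2·30 + 2·52 + 0·72 + 5·40 + 3·26 = 45 + 60 + 104 + 0 + 200 + 78 = 487; overall_A = 487/15 = 32.4667.
Version B weighted sum = 3·34 + 2·24 + 2·74 + 0·51 + 5·48 + 3·13 = 102 + 48 + 148 + 0 + 240 + 39 = 577; overall_B = 577/15 = 38.4667.
Difference = 32.4667 − 38.4667 = -6.0000 ≈ -6.0.

-6.0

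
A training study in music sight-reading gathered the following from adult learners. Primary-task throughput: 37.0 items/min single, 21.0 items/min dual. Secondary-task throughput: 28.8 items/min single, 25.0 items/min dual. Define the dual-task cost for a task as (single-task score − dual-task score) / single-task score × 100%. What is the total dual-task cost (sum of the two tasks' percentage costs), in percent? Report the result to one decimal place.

56.4

Primary cost = (37.0 − 21.0) / 37.0 × 100% = 43.2432%.
Secondary cost = (28.8 − 25.0) / 28.8 × 100% = 13.1944%.
Total = 43.2432% + 13.1944% = 56.4376% ≈ 56.4%.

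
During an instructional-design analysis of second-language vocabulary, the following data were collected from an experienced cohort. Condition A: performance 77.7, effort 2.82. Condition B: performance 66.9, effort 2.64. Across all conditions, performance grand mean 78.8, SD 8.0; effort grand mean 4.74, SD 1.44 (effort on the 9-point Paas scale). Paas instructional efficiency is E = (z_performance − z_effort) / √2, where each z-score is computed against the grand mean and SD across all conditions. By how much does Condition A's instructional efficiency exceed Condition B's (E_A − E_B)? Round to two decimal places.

Condition A: z_P = (77.7 − 78.8)/8.0 = -0.1375; z_E = (2.82 − 4.74)/1.44 = -1.3333; E_A = (-0.1375 − (-1.3333))/√2 = 0.8456.
Condition B: z_P = (66.9 − 78.8)/8.0 = -1.4875; z_E = (2.64 − 4.74)/1.44 = -1.4583; E_B = (-1.4875 − (-1.4583))/√2 = -0.0206.
E_A − E_B = 0.8456 − (-0.0206) = 0.8662 ≈ 0.87.

0.87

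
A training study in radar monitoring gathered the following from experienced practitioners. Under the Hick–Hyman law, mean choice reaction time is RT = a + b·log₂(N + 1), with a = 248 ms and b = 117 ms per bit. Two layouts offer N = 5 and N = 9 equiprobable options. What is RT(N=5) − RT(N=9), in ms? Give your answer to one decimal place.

-86.2

RT(5) = 248 + 117·log₂(6) = 248 + 117·2.5850 = 550.4450 ms.
RT(9) = 248 + 117·log₂(10) = 248 + 117·3.3219 = 636.6623 ms.
Difference = 550.4450 − 636.6623 = -86.2173 ≈ -86.2 ms.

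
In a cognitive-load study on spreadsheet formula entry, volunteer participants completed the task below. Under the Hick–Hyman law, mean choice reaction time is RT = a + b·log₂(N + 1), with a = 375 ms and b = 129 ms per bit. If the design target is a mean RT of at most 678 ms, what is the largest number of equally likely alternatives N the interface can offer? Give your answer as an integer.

4

Set 375 + 129·log₂(N + 1) ≤ 678.
log₂(N + 1) ≤ (678 − 375) / 129 = 2.3488.
N + 1 ≤ 2^2.3488 = 5.0940.
N ≤ 4.0940, so the largest integer N is 4.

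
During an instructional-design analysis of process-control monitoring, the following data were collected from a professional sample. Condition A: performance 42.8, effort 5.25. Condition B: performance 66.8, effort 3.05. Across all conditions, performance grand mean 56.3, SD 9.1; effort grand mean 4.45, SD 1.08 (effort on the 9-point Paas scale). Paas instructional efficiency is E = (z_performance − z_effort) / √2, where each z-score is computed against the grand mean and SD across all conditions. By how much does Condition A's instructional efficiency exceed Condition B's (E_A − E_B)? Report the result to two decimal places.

Condition A: z_P = (42.8 − 56.3)/9.1 = -1.4835; z_E = (5.25 − 4.45)/1.08 = 0.7407; E_A = (-1.4835 − 0.7407)/√2 = -1.5727.
Condition B: z_P = (66.8 − 56.3)/9.1 = 1.1538; z_E = (3.05 − 4.45)/1.08 = -1.2963; E_B = (1.1538 − (-1.2963))/√2 = 1.7325.
E_A − E_B = -1.5727 − 1.7325 = -3.3052 ≈ -3.31.

-3.31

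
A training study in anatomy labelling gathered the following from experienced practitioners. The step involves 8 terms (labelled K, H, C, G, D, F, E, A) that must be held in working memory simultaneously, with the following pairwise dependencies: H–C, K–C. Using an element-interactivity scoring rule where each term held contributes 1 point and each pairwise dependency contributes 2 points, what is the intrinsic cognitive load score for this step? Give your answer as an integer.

12

Count of terms held simultaneously: 8.
Count of pairwise dependencies listed: 2.
Element contribution: 8 × 1 = 8.
Interaction contribution: 2 × 2 = 4.
Intrinsic load = 8 + 4 = 12.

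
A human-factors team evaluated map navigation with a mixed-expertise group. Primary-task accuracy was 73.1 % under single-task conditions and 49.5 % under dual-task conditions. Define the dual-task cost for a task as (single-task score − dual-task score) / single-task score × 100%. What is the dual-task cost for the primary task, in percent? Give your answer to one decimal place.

32.3

Cost = (73.1 − 49.5) / 73.1 × 100%
     = 23.6000 / 73.1 × 100% = 32.2845%.
≈ 32.3%.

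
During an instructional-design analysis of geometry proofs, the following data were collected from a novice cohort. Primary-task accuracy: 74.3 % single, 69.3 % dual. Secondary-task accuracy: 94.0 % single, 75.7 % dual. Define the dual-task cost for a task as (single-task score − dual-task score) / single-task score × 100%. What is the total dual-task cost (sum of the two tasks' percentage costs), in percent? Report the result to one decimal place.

26.2

Primary cost = (74.3 − 69.3) / 74.3 × 100% = 6.7295%.
Secondary cost = (94.0 − 75.7) / 94.0 × 100% = 19.4681%.
Total = 6.7295% + 19.4681% = 26.1976% ≈ 26.2%.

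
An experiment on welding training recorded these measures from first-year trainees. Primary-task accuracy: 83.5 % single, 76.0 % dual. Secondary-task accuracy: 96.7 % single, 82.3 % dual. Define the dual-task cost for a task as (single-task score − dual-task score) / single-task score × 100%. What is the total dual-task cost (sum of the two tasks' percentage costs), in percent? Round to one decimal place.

23.9

Primary cost = (83.5 − 76.0) / 83.5 × 100% = 8.9820%.
Secondary cost = (96.7 − 82.3) / 96.7 × 100% = 14.8914%.
Total = 8.9820% + 14.8914% = 23.8734% ≈ 23.9%.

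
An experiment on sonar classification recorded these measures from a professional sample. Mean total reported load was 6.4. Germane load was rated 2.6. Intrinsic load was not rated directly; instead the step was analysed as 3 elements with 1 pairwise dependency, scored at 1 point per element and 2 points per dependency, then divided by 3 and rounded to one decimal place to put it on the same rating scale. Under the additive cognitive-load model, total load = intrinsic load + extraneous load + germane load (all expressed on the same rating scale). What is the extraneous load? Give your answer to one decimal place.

2.1

Intrinsic (element-interactivity): (3 × 1 + 1 × 2) / 3 = 5 / 3 = 1.6667 → 1.7.
extraneous load = total − intrinsic − germane
             = 6.4 − 1.7 − 2.6 = 2.1.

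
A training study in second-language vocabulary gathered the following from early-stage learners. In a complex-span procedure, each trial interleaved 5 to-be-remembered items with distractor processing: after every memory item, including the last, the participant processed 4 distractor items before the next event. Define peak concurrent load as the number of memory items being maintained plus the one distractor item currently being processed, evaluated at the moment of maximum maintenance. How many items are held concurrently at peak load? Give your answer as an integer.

Maintenance is greatest during the distractor(s) after memory item 5: all 5 memory items are being held.
One distractor item is concurrently being processed.
Peak concurrent load = 5 + 1 = 6 items.

6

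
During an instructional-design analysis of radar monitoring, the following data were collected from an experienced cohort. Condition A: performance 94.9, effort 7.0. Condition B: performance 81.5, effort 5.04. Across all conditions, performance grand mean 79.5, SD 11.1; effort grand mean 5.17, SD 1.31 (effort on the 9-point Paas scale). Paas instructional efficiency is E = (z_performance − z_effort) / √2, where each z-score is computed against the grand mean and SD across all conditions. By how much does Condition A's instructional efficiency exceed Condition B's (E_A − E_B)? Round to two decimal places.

-0.20

Condition A: z_P = (94.9 − 79.5)/11.1 = 1.3874; z_E = (7.0 − 5.17)/1.31 = 1.3969; E_A = (1.3874 − 1.3969)/√2 = -0.0067.
Condition B: z_P = (81.5 − 79.5)/11.1 = 0.1802; z_E = (5.04 − 5.17)/1.31 = -0.0992; E_B = (0.1802 − (-0.0992))/√2 = 0.1976.
E_A − E_B = -0.0067 − 0.1976 = -0.2043 ≈ -0.20.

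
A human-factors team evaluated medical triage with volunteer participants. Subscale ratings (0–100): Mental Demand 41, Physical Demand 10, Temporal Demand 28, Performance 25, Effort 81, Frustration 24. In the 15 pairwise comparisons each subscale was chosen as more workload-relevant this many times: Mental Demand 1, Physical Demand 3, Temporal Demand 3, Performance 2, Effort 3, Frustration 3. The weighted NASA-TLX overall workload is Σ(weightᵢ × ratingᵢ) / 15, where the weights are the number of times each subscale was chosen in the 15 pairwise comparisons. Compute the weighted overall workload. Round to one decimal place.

The tallies are the weights (they sum to 15).
Weighted sum = 1·41 + 3·10 + 3·28 + 2·25 + 3·81 + 3·24
            = 41 + 30 + 84 + 50 + 243 + 72 = 520.
Overall workload = 520 / 15 = 34.6667 ≈ 34.7.

34.7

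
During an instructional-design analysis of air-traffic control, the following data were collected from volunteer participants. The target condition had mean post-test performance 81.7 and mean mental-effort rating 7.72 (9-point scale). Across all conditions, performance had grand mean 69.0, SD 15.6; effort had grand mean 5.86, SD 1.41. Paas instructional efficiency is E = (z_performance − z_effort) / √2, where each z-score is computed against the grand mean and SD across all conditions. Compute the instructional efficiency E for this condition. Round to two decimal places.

z_performance = (81.7 − 69.0) / 15.6 = 12.7000 / 15.6 = 0.8141.
z_effort = (7.72 − 5.86) / 1.41 = 1.8600 / 1.41 = 1.3191.
z_P − z_E = 0.8141 − 1.3191 = -0.5050.
E = -0.5050 / √2 = -0.5050 / 1.41421 = -0.3571 ≈ -0.36.

-0.36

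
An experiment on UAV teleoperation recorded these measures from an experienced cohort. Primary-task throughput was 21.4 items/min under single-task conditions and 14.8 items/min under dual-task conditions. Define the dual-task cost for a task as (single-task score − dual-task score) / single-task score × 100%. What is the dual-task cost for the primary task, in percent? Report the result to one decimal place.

Cost = (21.4 − 14.8) / 21.4 × 100%
     = 6.6000 / 21.4 × 100% = 30.8411%.
≈ 30.8%.

30.8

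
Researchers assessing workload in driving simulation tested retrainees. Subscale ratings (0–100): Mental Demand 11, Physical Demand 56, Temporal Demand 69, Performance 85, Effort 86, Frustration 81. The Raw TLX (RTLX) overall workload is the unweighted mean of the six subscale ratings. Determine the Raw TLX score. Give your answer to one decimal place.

64.7

Sum of ratings = 11 + 56 + 69 + 85 + 86 + 81 = 388.
RTLX = 388 / 6 = 64.6667 ≈ 64.7.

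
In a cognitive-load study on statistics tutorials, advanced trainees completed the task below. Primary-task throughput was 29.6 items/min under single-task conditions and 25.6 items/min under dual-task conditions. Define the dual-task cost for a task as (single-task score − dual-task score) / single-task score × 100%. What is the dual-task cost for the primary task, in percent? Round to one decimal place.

13.5

Cost = (29.6 − 25.6) / 29.6 × 100%
     = 4.0000 / 29.6 × 100% = 13.5135%.
≈ 13.5%.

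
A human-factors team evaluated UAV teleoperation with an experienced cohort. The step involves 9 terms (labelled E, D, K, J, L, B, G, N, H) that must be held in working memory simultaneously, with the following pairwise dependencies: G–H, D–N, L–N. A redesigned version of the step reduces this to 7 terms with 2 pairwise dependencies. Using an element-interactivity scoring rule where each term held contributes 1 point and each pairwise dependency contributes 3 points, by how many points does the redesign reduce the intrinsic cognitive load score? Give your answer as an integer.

5

Original: 9 × 1 + 3 × 3 = 9 + 9 = 18.
Redesigned: 7 × 1 + 2 × 3 = 7 + 6 = 13.
Reduction = 18 − 13 = 5.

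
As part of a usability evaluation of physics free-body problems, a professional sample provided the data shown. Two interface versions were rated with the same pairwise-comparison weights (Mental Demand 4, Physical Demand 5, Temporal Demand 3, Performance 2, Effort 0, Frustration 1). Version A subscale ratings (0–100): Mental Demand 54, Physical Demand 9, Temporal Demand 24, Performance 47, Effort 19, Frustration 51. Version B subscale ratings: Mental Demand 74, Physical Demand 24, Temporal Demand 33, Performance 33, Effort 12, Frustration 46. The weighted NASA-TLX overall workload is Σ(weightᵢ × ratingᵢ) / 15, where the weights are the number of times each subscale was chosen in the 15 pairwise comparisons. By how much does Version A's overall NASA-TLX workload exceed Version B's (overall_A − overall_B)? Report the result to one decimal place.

Version A weighted sum = 4·54 + 5·9 + 3·24 + 2·47 + 0·19 + 1·51 = 216 + 45 + 72 + 94 + 0 + 51 = 478; overall_A = 478/15 = 31.8667.
Version B weighted sum = 4·74 + 5·24 + 3·33 + 2·33 + 0·12 + 1·46 = 296 + 120 + 99 + 66 + 0 + 46 = 627; overall_B = 627/15 = 41.8000.
Difference = 31.8667 − 41.8000 = -9.9333 ≈ -9.9.

-9.9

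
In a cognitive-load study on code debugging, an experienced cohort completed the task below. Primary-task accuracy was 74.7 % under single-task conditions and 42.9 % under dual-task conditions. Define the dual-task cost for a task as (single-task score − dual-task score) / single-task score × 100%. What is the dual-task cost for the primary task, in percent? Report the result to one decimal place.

Cost = (74.7 − 42.9) / 74.7 × 100%
     = 31.8000 / 74.7 × 100% = 42.5703%.
≈ 42.6%.

42.6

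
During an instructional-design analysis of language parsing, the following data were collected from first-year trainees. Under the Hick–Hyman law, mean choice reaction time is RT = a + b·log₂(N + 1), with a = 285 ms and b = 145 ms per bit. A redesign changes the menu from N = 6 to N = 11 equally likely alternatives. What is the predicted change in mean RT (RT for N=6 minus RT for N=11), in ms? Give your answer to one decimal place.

RT(6) = 285 + 145·log₂(7) = 285 + 145·2.8074 = 692.0730 ms.
RT(11) = 285 + 145·log₂(12) = 285 + 145·3.5850 = 804.8250 ms.
Difference = 692.0730 − 804.8250 = -112.7520 ≈ -112.8 ms.

-112.8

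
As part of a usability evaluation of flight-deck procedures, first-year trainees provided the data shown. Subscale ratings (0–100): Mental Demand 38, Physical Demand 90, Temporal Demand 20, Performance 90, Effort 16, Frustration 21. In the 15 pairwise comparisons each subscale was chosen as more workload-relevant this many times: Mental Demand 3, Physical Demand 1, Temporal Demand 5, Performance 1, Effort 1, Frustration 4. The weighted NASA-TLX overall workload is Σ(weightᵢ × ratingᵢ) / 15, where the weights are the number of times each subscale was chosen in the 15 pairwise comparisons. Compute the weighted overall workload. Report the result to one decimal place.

The tallies are the weights (they sum to 15).
Weighted sum = 3·38 + 1·90 + 5·20 + 1·90 + 1·16 + 4·21
            = 114 + 90 + 100 + 90 + 16 + 84 = 494.
Overall workload = 494 / 15 = 32.9333 ≈ 32.9.

32.9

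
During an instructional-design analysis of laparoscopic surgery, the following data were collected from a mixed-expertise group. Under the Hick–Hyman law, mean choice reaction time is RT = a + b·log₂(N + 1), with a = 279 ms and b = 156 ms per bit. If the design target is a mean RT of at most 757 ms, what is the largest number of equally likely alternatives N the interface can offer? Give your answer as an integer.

Set 279 + 156·log₂(N + 1) ≤ 757.
log₂(N + 1) ≤ (757 − 279) / 156 = 3.0641.
N + 1 ≤ 2^3.0641 = 8.3635.
N ≤ 7.3635, so the largest integer N is 7.

7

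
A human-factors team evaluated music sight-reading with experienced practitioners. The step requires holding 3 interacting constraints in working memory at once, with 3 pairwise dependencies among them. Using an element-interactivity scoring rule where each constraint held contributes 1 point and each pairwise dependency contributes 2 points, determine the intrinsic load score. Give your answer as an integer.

9

Element contribution: 3 × 1 = 3.
Interaction contribution: 3 × 2 = 6.
Intrinsic load = 3 + 6 = 9.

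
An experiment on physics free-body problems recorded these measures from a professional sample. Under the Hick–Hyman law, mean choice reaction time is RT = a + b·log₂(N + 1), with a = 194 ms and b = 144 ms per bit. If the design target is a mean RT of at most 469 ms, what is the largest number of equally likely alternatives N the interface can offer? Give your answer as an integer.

2

Set 194 + 144·log₂(N + 1) ≤ 469.
log₂(N + 1) ≤ (469 − 194) / 144 = 1.9097.
N + 1 ≤ 2^1.9097 = 3.7573.
N ≤ 2.7573, so the largest integer N is 2.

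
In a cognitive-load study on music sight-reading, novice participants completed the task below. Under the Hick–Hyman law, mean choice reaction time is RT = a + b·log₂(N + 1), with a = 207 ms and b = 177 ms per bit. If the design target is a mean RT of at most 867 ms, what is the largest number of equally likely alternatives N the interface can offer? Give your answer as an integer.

12

Set 207 + 177·log₂(N + 1) ≤ 867.
log₂(N + 1) ≤ (867 − 207) / 177 = 3.7288.
N + 1 ≤ 2^3.7288 = 13.2581.
N ≤ 12.2581, so the largest integer N is 12.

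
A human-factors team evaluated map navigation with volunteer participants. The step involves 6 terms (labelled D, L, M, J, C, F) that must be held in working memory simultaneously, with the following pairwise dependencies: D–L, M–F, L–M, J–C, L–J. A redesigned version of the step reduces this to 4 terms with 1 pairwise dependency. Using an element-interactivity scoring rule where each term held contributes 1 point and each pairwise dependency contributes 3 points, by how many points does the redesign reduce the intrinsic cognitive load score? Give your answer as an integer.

Original: 6 × 1 + 5 × 3 = 6 + 15 = 21.
Redesigned: 4 × 1 + 1 × 3 = 4 + 3 = 7.
Reduction = 21 − 7 = 14.

14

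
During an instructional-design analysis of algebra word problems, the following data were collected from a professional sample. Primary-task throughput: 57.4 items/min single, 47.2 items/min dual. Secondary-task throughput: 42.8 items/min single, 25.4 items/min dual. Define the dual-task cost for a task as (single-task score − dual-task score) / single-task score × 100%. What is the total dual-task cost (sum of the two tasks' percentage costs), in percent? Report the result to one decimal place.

58.4

Primary cost = (57.4 − 47.2) / 57.4 × 100% = 17.7700%.
Secondary cost = (42.8 − 25.4) / 42.8 × 100% = 40.6542%.
Total = 17.7700% + 40.6542% = 58.4242% ≈ 58.4%.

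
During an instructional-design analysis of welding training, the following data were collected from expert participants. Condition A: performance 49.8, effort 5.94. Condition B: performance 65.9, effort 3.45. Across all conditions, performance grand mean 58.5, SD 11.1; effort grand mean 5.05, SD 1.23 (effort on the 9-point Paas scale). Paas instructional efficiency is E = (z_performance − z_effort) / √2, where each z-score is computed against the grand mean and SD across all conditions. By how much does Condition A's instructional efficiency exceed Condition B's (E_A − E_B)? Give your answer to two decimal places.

Condition A: z_P = (49.8 − 58.5)/11.1 = -0.7838; z_E = (5.94 − 5.05)/1.23 = 0.7236; E_A = (-0.7838 − 0.7236)/√2 = -1.0659.
Condition B: z_P = (65.9 − 58.5)/11.1 = 0.6667; z_E = (3.45 − 5.05)/1.23 = -1.3008; E_B = (0.6667 − (-1.3008))/√2 = 1.3912.
E_A − E_B = -1.0659 − 1.3912 = -2.4571 ≈ -2.46.

-2.46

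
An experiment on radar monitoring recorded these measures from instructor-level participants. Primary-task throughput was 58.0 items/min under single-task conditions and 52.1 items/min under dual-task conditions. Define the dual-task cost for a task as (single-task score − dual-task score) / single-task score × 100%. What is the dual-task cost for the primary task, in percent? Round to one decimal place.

Cost = (58.0 − 52.1) / 58.0 × 100%
     = 5.9000 / 58.0 × 100% = 10.1724%.
≈ 10.2%.

10.2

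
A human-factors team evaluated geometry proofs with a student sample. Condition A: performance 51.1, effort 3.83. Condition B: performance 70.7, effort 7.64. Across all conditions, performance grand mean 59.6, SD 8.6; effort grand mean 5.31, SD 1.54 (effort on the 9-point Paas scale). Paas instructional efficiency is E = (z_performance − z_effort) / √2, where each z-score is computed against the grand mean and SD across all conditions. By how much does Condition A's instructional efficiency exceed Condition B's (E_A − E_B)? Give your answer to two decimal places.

Condition A: z_P = (51.1 − 59.6)/8.6 = -0.9884; z_E = (3.83 − 5.31)/1.54 = -0.9610; E_A = (-0.9884 − (-0.9610))/√2 = -0.0194.
Condition B: z_P = (70.7 − 59.6)/8.6 = 1.2907; z_E = (7.64 − 5.31)/1.54 = 1.5130; E_B = (1.2907 − 1.5130)/√2 = -0.1572.
E_A − E_B = -0.0194 − (-0.1572) = 0.1378 ≈ 0.14.

0.14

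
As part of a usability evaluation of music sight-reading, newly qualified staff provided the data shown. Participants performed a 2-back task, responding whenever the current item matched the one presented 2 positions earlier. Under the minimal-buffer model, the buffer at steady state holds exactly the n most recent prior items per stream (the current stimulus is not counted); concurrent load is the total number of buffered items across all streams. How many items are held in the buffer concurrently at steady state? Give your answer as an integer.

The buffer holds the 2 most recent prior items.
Steady-state concurrent load = 2 items.

2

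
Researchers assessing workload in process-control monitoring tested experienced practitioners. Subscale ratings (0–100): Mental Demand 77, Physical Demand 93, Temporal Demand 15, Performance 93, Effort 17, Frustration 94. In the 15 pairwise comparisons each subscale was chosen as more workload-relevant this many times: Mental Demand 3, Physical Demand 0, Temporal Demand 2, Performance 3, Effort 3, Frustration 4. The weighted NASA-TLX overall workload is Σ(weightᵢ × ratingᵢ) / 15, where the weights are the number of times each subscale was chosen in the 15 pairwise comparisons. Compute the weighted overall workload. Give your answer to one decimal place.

64.5

The tallies are the weights (they sum to 15).
Weighted sum = 3·77 + 0·93 + 2·15 + 3·93 + 3·17 + 4·94
            = 231 + 0 + 30 + 279 + 51 + 376 = 967.
Overall workload = 967 / 15 = 64.4667 ≈ 64.5.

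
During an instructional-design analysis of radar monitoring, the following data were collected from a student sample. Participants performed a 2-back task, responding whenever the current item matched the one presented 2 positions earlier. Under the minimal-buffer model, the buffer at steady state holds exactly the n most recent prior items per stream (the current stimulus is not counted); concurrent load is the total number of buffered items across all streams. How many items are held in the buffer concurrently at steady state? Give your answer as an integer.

2

The buffer holds the 2 most recent prior items.
Steady-state concurrent load = 2 items.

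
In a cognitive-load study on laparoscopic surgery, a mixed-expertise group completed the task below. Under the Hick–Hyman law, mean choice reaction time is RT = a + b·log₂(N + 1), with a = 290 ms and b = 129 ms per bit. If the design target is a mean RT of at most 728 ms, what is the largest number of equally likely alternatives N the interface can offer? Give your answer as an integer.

9

Set 290 + 129·log₂(N + 1) ≤ 728.
log₂(N + 1) ≤ (728 − 290) / 129 = 3.3953.
N + 1 ≤ 2^3.3953 = 10.5217.
N ≤ 9.5217, so the largest integer N is 9.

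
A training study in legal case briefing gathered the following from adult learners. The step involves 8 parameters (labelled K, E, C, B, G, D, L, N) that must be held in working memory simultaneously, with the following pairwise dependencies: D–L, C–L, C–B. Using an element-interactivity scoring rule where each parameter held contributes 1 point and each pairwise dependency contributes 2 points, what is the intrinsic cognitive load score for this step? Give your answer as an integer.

14

Count of parameters held simultaneously: 8.
Count of pairwise dependencies listed: 3.
Element contribution: 8 × 1 = 8.
Interaction contribution: 3 × 2 = 6.
Intrinsic load = 8 + 6 = 14.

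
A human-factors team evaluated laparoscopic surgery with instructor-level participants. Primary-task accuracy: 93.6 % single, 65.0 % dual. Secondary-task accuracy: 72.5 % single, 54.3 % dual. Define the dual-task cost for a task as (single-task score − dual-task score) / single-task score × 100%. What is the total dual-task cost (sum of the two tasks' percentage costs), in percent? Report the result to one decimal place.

Primary cost = (93.6 − 65.0) / 93.6 × 100% = 30.5556%.
Secondary cost = (72.5 − 54.3) / 72.5 × 100% = 25.1034%.
Total = 30.5556% + 25.1034% = 55.6590% ≈ 55.7%.

55.7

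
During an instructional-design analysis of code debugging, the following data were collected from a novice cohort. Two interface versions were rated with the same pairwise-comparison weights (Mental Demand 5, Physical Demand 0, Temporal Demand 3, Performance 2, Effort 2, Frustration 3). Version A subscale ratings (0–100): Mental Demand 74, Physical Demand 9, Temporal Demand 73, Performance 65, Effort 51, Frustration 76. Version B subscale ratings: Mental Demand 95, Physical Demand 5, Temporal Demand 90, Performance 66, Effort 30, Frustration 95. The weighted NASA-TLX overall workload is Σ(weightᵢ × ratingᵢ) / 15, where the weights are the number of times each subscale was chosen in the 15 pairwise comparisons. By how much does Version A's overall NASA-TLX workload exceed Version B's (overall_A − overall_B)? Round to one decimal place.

Version A weighted sum = 5·74 + 0·9 + 3·73 + 2·65 + 2·51 + 3·76 = 370 + 0 + 219 + 130 + 102 + 228 = 1049; overall_A = 1049/15 = 69.9333.
Version B weighted sum = 5·95 + 0·5 + 3·90 + 2·66 + 2·30 + 3·95 = 475 + 0 + 270 + 132 + 60 + 285 = 1222; overall_B = 1222/15 = 81.4667.
Difference = 69.9333 − 81.4667 = -11.5334 ≈ -11.5.

-11.5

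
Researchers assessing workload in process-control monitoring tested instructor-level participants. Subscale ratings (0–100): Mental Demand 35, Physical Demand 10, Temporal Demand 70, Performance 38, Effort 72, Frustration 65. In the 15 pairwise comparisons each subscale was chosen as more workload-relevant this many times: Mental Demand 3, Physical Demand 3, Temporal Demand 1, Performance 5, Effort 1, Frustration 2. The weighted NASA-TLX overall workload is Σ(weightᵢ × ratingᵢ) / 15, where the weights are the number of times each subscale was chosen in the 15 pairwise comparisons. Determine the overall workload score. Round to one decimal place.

The tallies are the weights (they sum to 15).
Weighted sum = 3·35 + 3·10 + 1·70 + 5·38 + 1·72 + 2·65
            = 105 + 30 + 70 + 190 + 72 + 130 = 597.
Overall workload = 597 / 15 = 39.8000 ≈ 39.8.

39.8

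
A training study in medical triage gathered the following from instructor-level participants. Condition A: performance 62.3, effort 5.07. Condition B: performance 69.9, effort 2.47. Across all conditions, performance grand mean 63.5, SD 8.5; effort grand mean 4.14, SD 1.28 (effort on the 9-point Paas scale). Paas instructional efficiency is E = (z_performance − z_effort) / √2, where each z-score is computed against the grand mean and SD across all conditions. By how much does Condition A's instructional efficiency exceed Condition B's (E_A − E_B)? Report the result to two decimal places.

Condition A: z_P = (62.3 − 63.5)/8.5 = -0.1412; z_E = (5.07 − 4.14)/1.28 = 0.7266; E_A = (-0.1412 − 0.7266)/√2 = -0.6136.
Condition B: z_P = (69.9 − 63.5)/8.5 = 0.7529; z_E = (2.47 − 4.14)/1.28 = -1.3047; E_B = (0.7529 − (-1.3047))/√2 = 1.4549.
E_A − E_B = -0.6136 − 1.4549 = -2.0685 ≈ -2.07.

-2.07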